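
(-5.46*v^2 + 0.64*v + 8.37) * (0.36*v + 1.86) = -1.9656*v^3 - 9.9252*v^2 + 4.2036*v + 15.5682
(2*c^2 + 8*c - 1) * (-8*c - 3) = -16*c^3 - 70*c^2 - 16*c + 3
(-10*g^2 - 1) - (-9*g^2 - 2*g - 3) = -g^2 + 2*g + 2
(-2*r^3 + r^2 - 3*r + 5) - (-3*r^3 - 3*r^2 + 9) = r^3 + 4*r^2 - 3*r - 4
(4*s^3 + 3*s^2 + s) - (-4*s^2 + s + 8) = 4*s^3 + 7*s^2 - 8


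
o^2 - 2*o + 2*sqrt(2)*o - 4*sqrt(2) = (o - 2)*(o + 2*sqrt(2))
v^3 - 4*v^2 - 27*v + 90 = (v - 6)*(v - 3)*(v + 5)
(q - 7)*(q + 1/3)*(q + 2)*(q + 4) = q^4 - 2*q^3/3 - 103*q^2/3 - 202*q/3 - 56/3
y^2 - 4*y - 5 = (y - 5)*(y + 1)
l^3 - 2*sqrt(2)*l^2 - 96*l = l*(l - 8*sqrt(2))*(l + 6*sqrt(2))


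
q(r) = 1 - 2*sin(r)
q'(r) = -2*cos(r)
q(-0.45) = 1.87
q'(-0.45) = -1.80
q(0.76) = -0.38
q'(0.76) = -1.45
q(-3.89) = -0.36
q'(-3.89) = 1.47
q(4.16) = 2.70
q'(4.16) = 1.05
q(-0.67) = 2.24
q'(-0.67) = -1.57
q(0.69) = -0.27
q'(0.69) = -1.54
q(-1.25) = 2.90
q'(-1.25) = -0.63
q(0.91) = -0.58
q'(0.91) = -1.23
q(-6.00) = 0.44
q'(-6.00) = -1.92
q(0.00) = 1.00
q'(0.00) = -2.00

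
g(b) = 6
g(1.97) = 6.00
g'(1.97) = 0.00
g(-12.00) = 6.00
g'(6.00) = 0.00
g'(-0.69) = 0.00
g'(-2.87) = 0.00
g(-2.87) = 6.00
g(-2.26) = 6.00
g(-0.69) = 6.00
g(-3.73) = 6.00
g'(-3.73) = 0.00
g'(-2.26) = 0.00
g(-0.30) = 6.00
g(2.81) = 6.00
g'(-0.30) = 0.00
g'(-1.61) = 0.00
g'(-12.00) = 0.00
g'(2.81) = 0.00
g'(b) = 0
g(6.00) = 6.00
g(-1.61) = 6.00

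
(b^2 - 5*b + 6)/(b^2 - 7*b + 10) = (b - 3)/(b - 5)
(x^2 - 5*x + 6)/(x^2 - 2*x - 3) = (x - 2)/(x + 1)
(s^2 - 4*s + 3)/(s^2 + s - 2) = (s - 3)/(s + 2)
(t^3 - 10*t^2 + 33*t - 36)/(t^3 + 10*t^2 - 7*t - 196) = (t^2 - 6*t + 9)/(t^2 + 14*t + 49)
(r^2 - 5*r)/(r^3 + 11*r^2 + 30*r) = (r - 5)/(r^2 + 11*r + 30)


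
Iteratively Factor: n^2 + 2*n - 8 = (n + 4)*(n - 2)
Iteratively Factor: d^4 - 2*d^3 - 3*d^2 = (d - 3)*(d^3 + d^2) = d*(d - 3)*(d^2 + d) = d^2*(d - 3)*(d + 1)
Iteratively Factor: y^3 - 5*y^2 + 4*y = (y)*(y^2 - 5*y + 4) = y*(y - 1)*(y - 4)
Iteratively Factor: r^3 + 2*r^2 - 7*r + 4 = (r - 1)*(r^2 + 3*r - 4) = (r - 1)*(r + 4)*(r - 1)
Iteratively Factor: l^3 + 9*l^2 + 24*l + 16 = (l + 4)*(l^2 + 5*l + 4) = (l + 1)*(l + 4)*(l + 4)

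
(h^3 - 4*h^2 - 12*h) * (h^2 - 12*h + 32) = h^5 - 16*h^4 + 68*h^3 + 16*h^2 - 384*h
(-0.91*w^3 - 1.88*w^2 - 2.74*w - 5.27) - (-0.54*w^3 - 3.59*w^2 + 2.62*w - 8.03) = -0.37*w^3 + 1.71*w^2 - 5.36*w + 2.76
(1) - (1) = 0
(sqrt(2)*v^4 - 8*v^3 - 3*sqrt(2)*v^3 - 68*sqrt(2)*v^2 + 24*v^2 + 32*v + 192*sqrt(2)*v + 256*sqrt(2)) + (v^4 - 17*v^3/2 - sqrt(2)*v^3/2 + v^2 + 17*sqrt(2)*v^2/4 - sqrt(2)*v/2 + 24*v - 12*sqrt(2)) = v^4 + sqrt(2)*v^4 - 33*v^3/2 - 7*sqrt(2)*v^3/2 - 255*sqrt(2)*v^2/4 + 25*v^2 + 56*v + 383*sqrt(2)*v/2 + 244*sqrt(2)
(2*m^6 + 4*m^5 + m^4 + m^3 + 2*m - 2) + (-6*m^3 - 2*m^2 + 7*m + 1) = 2*m^6 + 4*m^5 + m^4 - 5*m^3 - 2*m^2 + 9*m - 1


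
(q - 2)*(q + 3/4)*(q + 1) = q^3 - q^2/4 - 11*q/4 - 3/2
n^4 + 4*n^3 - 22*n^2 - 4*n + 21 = (n - 3)*(n - 1)*(n + 1)*(n + 7)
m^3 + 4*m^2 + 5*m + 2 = (m + 1)^2*(m + 2)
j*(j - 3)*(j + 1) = j^3 - 2*j^2 - 3*j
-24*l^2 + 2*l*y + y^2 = (-4*l + y)*(6*l + y)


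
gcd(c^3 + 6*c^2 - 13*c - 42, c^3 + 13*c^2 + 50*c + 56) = c^2 + 9*c + 14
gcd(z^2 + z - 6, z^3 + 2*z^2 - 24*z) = 1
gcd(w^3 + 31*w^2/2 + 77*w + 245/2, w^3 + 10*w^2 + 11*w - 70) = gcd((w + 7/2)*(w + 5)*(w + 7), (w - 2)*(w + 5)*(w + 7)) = w^2 + 12*w + 35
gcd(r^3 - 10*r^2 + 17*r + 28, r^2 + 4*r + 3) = r + 1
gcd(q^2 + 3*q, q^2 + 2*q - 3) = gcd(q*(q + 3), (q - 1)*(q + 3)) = q + 3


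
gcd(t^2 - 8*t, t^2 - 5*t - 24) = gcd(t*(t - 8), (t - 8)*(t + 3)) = t - 8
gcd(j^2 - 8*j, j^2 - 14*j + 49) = 1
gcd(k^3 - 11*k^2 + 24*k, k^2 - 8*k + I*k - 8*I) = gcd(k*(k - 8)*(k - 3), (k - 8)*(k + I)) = k - 8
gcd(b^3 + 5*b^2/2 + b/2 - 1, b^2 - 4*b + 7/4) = b - 1/2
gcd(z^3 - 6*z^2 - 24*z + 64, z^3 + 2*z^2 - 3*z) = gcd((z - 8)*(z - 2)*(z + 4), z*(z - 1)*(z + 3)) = 1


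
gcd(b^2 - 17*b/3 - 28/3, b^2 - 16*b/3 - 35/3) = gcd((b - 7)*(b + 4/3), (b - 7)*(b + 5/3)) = b - 7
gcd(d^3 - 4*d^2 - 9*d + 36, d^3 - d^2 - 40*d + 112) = d - 4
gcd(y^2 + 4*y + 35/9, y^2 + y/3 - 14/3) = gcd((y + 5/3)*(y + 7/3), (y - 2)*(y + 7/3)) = y + 7/3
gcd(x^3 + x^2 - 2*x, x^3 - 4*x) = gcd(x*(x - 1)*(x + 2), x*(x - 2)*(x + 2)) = x^2 + 2*x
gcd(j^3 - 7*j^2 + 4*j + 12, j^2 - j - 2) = j^2 - j - 2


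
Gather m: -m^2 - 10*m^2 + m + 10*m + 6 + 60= -11*m^2 + 11*m + 66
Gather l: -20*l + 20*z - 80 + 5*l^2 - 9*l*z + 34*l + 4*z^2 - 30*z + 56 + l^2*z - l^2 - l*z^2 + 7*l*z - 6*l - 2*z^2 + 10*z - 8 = l^2*(z + 4) + l*(-z^2 - 2*z + 8) + 2*z^2 - 32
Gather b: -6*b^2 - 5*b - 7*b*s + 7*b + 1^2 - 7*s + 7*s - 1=-6*b^2 + b*(2 - 7*s)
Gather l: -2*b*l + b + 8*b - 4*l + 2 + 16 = 9*b + l*(-2*b - 4) + 18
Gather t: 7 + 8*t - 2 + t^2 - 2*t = t^2 + 6*t + 5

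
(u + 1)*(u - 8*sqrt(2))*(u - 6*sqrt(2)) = u^3 - 14*sqrt(2)*u^2 + u^2 - 14*sqrt(2)*u + 96*u + 96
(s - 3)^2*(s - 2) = s^3 - 8*s^2 + 21*s - 18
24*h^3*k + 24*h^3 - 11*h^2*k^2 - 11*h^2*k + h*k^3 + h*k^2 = (-8*h + k)*(-3*h + k)*(h*k + h)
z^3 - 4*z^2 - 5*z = z*(z - 5)*(z + 1)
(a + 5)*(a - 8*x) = a^2 - 8*a*x + 5*a - 40*x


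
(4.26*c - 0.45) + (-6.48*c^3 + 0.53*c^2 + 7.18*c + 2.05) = -6.48*c^3 + 0.53*c^2 + 11.44*c + 1.6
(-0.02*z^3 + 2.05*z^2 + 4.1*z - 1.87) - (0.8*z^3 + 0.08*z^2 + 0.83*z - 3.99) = -0.82*z^3 + 1.97*z^2 + 3.27*z + 2.12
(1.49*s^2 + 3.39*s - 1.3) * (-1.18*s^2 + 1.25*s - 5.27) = -1.7582*s^4 - 2.1377*s^3 - 2.0808*s^2 - 19.4903*s + 6.851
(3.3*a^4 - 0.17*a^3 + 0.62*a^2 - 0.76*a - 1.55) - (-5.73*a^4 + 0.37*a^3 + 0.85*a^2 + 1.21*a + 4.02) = 9.03*a^4 - 0.54*a^3 - 0.23*a^2 - 1.97*a - 5.57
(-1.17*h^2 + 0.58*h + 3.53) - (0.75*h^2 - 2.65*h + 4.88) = -1.92*h^2 + 3.23*h - 1.35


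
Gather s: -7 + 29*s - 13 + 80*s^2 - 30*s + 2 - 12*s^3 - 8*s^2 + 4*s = -12*s^3 + 72*s^2 + 3*s - 18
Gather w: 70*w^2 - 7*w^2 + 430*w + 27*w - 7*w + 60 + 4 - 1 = 63*w^2 + 450*w + 63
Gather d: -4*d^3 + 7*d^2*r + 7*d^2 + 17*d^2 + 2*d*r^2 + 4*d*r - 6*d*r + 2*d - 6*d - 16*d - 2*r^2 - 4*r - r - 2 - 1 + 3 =-4*d^3 + d^2*(7*r + 24) + d*(2*r^2 - 2*r - 20) - 2*r^2 - 5*r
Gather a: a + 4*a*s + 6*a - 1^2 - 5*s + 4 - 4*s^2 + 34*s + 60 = a*(4*s + 7) - 4*s^2 + 29*s + 63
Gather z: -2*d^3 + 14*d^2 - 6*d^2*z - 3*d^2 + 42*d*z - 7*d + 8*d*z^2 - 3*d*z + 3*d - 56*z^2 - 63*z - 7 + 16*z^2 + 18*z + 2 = -2*d^3 + 11*d^2 - 4*d + z^2*(8*d - 40) + z*(-6*d^2 + 39*d - 45) - 5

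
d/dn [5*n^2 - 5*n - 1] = 10*n - 5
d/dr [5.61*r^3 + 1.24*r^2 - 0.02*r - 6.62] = 16.83*r^2 + 2.48*r - 0.02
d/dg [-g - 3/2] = -1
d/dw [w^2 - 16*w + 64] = 2*w - 16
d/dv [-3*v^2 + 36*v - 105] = 36 - 6*v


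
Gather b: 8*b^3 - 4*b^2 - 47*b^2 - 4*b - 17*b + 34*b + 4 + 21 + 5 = 8*b^3 - 51*b^2 + 13*b + 30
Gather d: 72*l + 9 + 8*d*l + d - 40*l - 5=d*(8*l + 1) + 32*l + 4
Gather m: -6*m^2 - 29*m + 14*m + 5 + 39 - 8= -6*m^2 - 15*m + 36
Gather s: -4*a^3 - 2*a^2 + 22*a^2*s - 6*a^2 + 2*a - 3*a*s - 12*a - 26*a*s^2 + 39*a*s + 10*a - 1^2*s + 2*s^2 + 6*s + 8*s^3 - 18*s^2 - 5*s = -4*a^3 - 8*a^2 + 8*s^3 + s^2*(-26*a - 16) + s*(22*a^2 + 36*a)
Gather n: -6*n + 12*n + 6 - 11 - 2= 6*n - 7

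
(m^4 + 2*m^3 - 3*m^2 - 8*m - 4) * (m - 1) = m^5 + m^4 - 5*m^3 - 5*m^2 + 4*m + 4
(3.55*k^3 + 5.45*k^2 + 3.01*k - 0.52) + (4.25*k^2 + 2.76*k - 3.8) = 3.55*k^3 + 9.7*k^2 + 5.77*k - 4.32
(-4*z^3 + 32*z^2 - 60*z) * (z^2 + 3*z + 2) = -4*z^5 + 20*z^4 + 28*z^3 - 116*z^2 - 120*z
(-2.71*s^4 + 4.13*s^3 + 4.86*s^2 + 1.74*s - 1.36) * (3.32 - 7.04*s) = 19.0784*s^5 - 38.0724*s^4 - 20.5028*s^3 + 3.8856*s^2 + 15.3512*s - 4.5152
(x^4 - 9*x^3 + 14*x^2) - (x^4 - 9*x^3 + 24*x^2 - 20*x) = -10*x^2 + 20*x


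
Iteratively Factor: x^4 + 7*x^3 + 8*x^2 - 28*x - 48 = (x - 2)*(x^3 + 9*x^2 + 26*x + 24) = (x - 2)*(x + 2)*(x^2 + 7*x + 12) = (x - 2)*(x + 2)*(x + 4)*(x + 3)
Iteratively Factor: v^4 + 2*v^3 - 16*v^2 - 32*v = (v + 2)*(v^3 - 16*v) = v*(v + 2)*(v^2 - 16) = v*(v - 4)*(v + 2)*(v + 4)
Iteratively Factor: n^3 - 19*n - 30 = (n + 2)*(n^2 - 2*n - 15) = (n + 2)*(n + 3)*(n - 5)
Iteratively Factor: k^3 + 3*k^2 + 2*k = (k + 1)*(k^2 + 2*k) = k*(k + 1)*(k + 2)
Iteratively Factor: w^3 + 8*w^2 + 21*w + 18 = (w + 2)*(w^2 + 6*w + 9) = (w + 2)*(w + 3)*(w + 3)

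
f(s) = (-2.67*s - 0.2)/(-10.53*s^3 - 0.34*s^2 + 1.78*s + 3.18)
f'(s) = (-2.67*s - 0.2)*(31.59*s^2 + 0.68*s - 1.78)/(-10.53*s^3 - 0.34*s^2 + 1.78*s + 3.18)^2 - 2.67/(-10.53*s^3 - 0.34*s^2 + 1.78*s + 3.18)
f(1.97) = 0.07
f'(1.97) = -0.08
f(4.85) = 0.01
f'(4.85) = -0.00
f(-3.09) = 0.03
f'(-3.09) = 0.02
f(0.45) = -0.47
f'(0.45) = -1.70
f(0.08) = -0.12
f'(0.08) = -0.75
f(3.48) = 0.02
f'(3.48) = -0.01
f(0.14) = -0.17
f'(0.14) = -0.73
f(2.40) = 0.05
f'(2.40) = -0.04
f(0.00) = -0.06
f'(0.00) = -0.80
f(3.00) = 0.03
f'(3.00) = -0.02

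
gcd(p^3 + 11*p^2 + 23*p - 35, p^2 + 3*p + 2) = 1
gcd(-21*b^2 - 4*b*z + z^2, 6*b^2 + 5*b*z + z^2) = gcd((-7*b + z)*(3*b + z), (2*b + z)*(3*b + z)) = 3*b + z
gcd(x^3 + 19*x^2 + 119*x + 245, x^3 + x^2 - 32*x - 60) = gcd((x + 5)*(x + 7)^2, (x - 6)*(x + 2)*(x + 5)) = x + 5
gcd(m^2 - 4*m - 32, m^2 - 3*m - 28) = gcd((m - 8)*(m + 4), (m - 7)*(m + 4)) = m + 4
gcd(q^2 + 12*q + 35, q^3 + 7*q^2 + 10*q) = q + 5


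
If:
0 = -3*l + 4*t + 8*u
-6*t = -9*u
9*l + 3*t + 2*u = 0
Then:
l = 0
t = 0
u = 0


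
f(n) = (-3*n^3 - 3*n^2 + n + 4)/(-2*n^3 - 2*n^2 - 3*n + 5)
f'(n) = (-9*n^2 - 6*n + 1)/(-2*n^3 - 2*n^2 - 3*n + 5) + (6*n^2 + 4*n + 3)*(-3*n^3 - 3*n^2 + n + 4)/(-2*n^3 - 2*n^2 - 3*n + 5)^2 = (22*n^3 - 10*n^2 - 14*n + 17)/(4*n^6 + 8*n^5 + 16*n^4 - 8*n^3 - 11*n^2 - 30*n + 25)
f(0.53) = 1.27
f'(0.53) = 1.54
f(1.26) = 0.92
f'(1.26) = 0.78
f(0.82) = 12.42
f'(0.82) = 1277.97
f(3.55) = 1.37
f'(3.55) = 0.06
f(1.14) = 0.80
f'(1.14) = 1.30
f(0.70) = 1.78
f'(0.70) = 6.47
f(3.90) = 1.38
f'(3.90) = 0.05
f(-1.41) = 0.46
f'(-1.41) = -0.38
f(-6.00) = 1.40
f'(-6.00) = -0.03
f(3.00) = 1.33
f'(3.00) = 0.08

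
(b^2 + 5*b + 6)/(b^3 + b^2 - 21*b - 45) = (b + 2)/(b^2 - 2*b - 15)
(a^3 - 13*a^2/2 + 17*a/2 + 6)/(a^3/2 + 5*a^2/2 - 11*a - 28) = (2*a^2 - 5*a - 3)/(a^2 + 9*a + 14)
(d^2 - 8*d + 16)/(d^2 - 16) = (d - 4)/(d + 4)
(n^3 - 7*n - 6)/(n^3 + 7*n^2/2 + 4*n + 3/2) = 2*(n^2 - n - 6)/(2*n^2 + 5*n + 3)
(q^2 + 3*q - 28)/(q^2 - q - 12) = (q + 7)/(q + 3)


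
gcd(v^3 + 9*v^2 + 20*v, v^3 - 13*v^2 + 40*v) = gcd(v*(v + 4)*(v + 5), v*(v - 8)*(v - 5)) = v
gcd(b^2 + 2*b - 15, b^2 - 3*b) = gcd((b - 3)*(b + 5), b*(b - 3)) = b - 3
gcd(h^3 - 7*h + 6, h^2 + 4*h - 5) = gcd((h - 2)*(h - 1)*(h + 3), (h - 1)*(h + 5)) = h - 1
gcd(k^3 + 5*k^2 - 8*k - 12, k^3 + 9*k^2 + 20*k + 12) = k^2 + 7*k + 6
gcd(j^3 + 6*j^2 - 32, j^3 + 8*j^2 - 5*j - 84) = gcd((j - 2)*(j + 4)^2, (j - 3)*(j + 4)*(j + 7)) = j + 4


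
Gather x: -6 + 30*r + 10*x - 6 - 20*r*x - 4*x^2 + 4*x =30*r - 4*x^2 + x*(14 - 20*r) - 12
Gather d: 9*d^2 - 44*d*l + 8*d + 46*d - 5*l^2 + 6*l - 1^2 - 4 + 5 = 9*d^2 + d*(54 - 44*l) - 5*l^2 + 6*l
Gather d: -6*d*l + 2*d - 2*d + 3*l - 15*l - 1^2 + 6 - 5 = -6*d*l - 12*l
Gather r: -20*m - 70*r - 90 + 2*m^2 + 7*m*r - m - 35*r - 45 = 2*m^2 - 21*m + r*(7*m - 105) - 135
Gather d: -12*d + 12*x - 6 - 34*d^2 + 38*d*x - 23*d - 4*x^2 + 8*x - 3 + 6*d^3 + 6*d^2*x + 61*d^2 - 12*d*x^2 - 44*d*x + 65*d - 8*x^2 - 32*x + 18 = 6*d^3 + d^2*(6*x + 27) + d*(-12*x^2 - 6*x + 30) - 12*x^2 - 12*x + 9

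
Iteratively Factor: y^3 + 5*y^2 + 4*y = (y + 1)*(y^2 + 4*y) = y*(y + 1)*(y + 4)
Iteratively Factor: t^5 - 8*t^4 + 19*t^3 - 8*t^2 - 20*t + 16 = (t + 1)*(t^4 - 9*t^3 + 28*t^2 - 36*t + 16) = (t - 1)*(t + 1)*(t^3 - 8*t^2 + 20*t - 16) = (t - 4)*(t - 1)*(t + 1)*(t^2 - 4*t + 4) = (t - 4)*(t - 2)*(t - 1)*(t + 1)*(t - 2)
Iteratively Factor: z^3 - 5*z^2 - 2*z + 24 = (z + 2)*(z^2 - 7*z + 12) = (z - 4)*(z + 2)*(z - 3)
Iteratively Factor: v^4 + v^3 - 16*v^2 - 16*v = (v + 1)*(v^3 - 16*v) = (v - 4)*(v + 1)*(v^2 + 4*v) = (v - 4)*(v + 1)*(v + 4)*(v)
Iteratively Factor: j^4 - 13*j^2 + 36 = (j + 3)*(j^3 - 3*j^2 - 4*j + 12) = (j + 2)*(j + 3)*(j^2 - 5*j + 6) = (j - 2)*(j + 2)*(j + 3)*(j - 3)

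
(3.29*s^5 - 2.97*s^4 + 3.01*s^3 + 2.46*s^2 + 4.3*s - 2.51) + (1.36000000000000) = 3.29*s^5 - 2.97*s^4 + 3.01*s^3 + 2.46*s^2 + 4.3*s - 1.15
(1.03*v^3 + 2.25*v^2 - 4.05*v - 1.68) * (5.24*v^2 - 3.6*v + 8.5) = 5.3972*v^5 + 8.082*v^4 - 20.567*v^3 + 24.9018*v^2 - 28.377*v - 14.28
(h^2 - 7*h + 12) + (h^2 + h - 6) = 2*h^2 - 6*h + 6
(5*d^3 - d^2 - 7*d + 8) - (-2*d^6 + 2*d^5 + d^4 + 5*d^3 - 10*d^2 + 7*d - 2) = 2*d^6 - 2*d^5 - d^4 + 9*d^2 - 14*d + 10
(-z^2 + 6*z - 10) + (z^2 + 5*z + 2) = 11*z - 8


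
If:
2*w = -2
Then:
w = -1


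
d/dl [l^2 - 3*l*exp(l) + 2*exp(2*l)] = -3*l*exp(l) + 2*l + 4*exp(2*l) - 3*exp(l)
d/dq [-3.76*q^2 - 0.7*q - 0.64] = -7.52*q - 0.7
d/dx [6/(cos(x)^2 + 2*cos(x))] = 12*(sin(x)/cos(x)^2 + tan(x))/(cos(x) + 2)^2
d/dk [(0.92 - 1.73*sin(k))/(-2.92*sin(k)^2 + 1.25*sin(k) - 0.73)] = (-5.0516*sin(k)^2 + 5.3728*sin(k) + 0.1129)*cos(k)/(8.5264*sin(k)^4 - 7.3*sin(k)^3 + 5.8257*sin(k)^2 - 1.825*sin(k) + 0.5329)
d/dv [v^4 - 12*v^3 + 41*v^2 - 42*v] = 4*v^3 - 36*v^2 + 82*v - 42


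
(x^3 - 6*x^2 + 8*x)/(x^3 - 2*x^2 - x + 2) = x*(x - 4)/(x^2 - 1)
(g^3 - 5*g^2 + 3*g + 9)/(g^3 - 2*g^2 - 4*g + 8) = (g^3 - 5*g^2 + 3*g + 9)/(g^3 - 2*g^2 - 4*g + 8)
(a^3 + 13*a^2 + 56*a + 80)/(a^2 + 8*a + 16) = a + 5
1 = 1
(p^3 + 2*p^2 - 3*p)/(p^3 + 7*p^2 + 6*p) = (p^2 + 2*p - 3)/(p^2 + 7*p + 6)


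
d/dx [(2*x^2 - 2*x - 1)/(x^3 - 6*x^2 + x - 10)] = (-2*x^4 + 4*x^3 - 7*x^2 - 52*x + 21)/(x^6 - 12*x^5 + 38*x^4 - 32*x^3 + 121*x^2 - 20*x + 100)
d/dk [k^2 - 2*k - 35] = 2*k - 2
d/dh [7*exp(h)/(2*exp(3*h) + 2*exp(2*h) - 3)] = 7*(-2*(3*exp(h) + 2)*exp(2*h) + 2*exp(3*h) + 2*exp(2*h) - 3)*exp(h)/(2*exp(3*h) + 2*exp(2*h) - 3)^2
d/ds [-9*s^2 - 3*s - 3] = -18*s - 3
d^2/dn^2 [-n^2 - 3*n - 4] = -2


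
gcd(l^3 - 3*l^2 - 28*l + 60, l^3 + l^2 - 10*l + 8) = l - 2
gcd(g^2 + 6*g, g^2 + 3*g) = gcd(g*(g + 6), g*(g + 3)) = g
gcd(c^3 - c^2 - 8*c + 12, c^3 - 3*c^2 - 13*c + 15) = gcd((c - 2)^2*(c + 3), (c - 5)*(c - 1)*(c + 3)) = c + 3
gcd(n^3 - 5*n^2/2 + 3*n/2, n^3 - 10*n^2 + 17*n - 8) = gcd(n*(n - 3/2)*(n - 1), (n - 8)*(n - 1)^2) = n - 1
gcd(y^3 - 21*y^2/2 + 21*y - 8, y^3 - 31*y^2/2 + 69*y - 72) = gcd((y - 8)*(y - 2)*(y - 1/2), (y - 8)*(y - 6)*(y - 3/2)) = y - 8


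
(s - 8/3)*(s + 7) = s^2 + 13*s/3 - 56/3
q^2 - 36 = (q - 6)*(q + 6)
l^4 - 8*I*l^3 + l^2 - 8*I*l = l*(l - 8*I)*(l - I)*(l + I)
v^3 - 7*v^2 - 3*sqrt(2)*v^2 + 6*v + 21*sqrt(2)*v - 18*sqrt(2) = (v - 6)*(v - 1)*(v - 3*sqrt(2))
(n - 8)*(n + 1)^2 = n^3 - 6*n^2 - 15*n - 8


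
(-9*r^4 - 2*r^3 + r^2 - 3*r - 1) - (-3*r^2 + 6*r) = -9*r^4 - 2*r^3 + 4*r^2 - 9*r - 1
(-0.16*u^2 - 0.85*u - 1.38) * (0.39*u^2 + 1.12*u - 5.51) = -0.0624*u^4 - 0.5107*u^3 - 0.6086*u^2 + 3.1379*u + 7.6038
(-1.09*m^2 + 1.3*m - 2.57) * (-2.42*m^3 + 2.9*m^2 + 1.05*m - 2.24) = 2.6378*m^5 - 6.307*m^4 + 8.8449*m^3 - 3.6464*m^2 - 5.6105*m + 5.7568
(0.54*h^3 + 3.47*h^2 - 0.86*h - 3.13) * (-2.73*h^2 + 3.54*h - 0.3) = -1.4742*h^5 - 7.5615*h^4 + 14.4696*h^3 + 4.4595*h^2 - 10.8222*h + 0.939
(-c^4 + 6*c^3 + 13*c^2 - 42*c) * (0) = 0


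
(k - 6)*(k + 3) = k^2 - 3*k - 18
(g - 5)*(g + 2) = g^2 - 3*g - 10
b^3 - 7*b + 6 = (b - 2)*(b - 1)*(b + 3)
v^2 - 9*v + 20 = (v - 5)*(v - 4)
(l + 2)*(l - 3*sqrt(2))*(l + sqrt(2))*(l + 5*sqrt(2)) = l^4 + 2*l^3 + 3*sqrt(2)*l^3 - 26*l^2 + 6*sqrt(2)*l^2 - 52*l - 30*sqrt(2)*l - 60*sqrt(2)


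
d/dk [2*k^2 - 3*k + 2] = 4*k - 3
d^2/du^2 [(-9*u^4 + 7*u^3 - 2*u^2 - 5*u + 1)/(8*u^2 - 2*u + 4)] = (-144*u^6 + 108*u^5 - 243*u^4 + 7*u^3 - 162*u^2 + 192*u - 25)/(64*u^6 - 48*u^5 + 108*u^4 - 49*u^3 + 54*u^2 - 12*u + 8)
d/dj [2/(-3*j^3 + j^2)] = 2*(9*j - 2)/(j^3*(3*j - 1)^2)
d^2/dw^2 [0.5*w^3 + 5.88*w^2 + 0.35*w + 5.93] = 3.0*w + 11.76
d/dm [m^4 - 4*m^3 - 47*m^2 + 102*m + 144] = 4*m^3 - 12*m^2 - 94*m + 102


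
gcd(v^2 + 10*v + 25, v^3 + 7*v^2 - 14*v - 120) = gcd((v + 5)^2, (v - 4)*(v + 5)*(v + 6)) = v + 5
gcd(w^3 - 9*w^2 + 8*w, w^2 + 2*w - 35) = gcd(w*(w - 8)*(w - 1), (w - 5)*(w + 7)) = 1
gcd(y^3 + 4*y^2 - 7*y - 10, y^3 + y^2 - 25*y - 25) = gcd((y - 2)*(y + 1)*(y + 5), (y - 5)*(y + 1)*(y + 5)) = y^2 + 6*y + 5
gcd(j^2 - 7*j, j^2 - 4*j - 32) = 1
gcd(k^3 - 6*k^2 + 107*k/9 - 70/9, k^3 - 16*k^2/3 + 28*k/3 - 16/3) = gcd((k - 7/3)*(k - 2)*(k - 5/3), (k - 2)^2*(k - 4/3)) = k - 2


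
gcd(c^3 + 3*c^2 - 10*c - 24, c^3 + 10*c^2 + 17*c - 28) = c + 4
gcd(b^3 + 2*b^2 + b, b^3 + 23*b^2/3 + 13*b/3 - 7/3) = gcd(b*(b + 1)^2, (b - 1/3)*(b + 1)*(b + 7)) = b + 1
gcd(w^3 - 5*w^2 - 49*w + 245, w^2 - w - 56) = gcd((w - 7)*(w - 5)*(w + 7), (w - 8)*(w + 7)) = w + 7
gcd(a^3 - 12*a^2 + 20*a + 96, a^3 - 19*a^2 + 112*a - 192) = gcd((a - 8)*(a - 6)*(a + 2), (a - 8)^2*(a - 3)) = a - 8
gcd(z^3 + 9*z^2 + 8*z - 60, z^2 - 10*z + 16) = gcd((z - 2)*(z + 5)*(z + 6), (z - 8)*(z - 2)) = z - 2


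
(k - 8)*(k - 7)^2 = k^3 - 22*k^2 + 161*k - 392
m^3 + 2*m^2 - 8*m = m*(m - 2)*(m + 4)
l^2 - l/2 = l*(l - 1/2)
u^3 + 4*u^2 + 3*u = u*(u + 1)*(u + 3)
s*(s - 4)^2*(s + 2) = s^4 - 6*s^3 + 32*s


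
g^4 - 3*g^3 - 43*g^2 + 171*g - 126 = (g - 6)*(g - 3)*(g - 1)*(g + 7)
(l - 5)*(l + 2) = l^2 - 3*l - 10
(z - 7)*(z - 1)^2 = z^3 - 9*z^2 + 15*z - 7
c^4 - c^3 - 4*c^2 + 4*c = c*(c - 2)*(c - 1)*(c + 2)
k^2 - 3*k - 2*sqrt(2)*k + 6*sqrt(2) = (k - 3)*(k - 2*sqrt(2))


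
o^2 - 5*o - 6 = (o - 6)*(o + 1)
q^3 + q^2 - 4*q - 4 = (q - 2)*(q + 1)*(q + 2)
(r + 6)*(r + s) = r^2 + r*s + 6*r + 6*s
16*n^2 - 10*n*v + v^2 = (-8*n + v)*(-2*n + v)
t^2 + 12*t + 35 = (t + 5)*(t + 7)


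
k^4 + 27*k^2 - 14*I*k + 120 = (k - 4*I)*(k - 3*I)*(k + 2*I)*(k + 5*I)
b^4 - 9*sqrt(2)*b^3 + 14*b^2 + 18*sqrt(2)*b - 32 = (b - 8*sqrt(2))*(b - sqrt(2))^2*(b + sqrt(2))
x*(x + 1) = x^2 + x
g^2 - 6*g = g*(g - 6)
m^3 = m^3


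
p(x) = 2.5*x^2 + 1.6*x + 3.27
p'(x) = 5.0*x + 1.6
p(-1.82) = 8.64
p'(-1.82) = -7.50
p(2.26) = 19.66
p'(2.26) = 12.90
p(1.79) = 14.14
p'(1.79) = 10.55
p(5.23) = 80.02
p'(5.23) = 27.75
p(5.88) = 99.11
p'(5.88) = 31.00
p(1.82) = 14.46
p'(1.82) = 10.70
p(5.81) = 96.96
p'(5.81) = 30.65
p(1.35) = 9.99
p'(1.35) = 8.35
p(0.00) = 3.27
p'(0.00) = 1.60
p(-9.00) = 191.37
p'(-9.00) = -43.40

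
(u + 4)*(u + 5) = u^2 + 9*u + 20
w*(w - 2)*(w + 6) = w^3 + 4*w^2 - 12*w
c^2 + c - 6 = (c - 2)*(c + 3)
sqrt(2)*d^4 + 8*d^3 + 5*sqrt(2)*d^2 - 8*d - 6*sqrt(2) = (d - 1)*(d + sqrt(2))*(d + 3*sqrt(2))*(sqrt(2)*d + sqrt(2))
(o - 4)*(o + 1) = o^2 - 3*o - 4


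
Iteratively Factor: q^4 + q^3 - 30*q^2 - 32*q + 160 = (q - 5)*(q^3 + 6*q^2 - 32) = (q - 5)*(q + 4)*(q^2 + 2*q - 8) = (q - 5)*(q - 2)*(q + 4)*(q + 4)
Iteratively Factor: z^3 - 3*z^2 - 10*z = (z + 2)*(z^2 - 5*z) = (z - 5)*(z + 2)*(z)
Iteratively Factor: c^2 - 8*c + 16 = (c - 4)*(c - 4)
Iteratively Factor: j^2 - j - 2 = (j - 2)*(j + 1)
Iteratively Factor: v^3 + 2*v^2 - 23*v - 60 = (v - 5)*(v^2 + 7*v + 12) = (v - 5)*(v + 3)*(v + 4)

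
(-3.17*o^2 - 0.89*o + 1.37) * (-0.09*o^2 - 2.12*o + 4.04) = 0.2853*o^4 + 6.8005*o^3 - 11.0433*o^2 - 6.5*o + 5.5348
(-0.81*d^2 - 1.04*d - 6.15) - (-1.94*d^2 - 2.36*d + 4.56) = 1.13*d^2 + 1.32*d - 10.71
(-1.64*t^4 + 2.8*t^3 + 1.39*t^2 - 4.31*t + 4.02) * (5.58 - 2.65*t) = 4.346*t^5 - 16.5712*t^4 + 11.9405*t^3 + 19.1777*t^2 - 34.7028*t + 22.4316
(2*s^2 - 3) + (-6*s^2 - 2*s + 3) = -4*s^2 - 2*s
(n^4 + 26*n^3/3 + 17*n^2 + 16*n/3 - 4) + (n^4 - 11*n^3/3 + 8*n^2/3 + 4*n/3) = 2*n^4 + 5*n^3 + 59*n^2/3 + 20*n/3 - 4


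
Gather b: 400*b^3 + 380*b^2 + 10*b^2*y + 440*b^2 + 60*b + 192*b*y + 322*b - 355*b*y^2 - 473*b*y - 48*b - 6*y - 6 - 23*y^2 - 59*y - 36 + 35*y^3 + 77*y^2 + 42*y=400*b^3 + b^2*(10*y + 820) + b*(-355*y^2 - 281*y + 334) + 35*y^3 + 54*y^2 - 23*y - 42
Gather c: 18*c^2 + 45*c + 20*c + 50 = 18*c^2 + 65*c + 50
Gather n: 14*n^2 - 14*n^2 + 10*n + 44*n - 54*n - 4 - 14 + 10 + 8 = 0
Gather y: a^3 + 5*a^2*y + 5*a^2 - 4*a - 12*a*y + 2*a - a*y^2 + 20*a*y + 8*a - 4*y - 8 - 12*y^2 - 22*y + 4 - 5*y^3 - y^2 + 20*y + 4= a^3 + 5*a^2 + 6*a - 5*y^3 + y^2*(-a - 13) + y*(5*a^2 + 8*a - 6)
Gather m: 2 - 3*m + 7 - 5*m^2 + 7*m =-5*m^2 + 4*m + 9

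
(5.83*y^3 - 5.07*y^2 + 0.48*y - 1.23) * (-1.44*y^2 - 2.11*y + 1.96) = -8.3952*y^5 - 5.0005*y^4 + 21.4333*y^3 - 9.1788*y^2 + 3.5361*y - 2.4108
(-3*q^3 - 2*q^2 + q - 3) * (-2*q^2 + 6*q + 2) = 6*q^5 - 14*q^4 - 20*q^3 + 8*q^2 - 16*q - 6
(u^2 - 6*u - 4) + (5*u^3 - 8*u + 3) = 5*u^3 + u^2 - 14*u - 1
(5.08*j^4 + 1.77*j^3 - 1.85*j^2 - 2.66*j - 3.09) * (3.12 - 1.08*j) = -5.4864*j^5 + 13.938*j^4 + 7.5204*j^3 - 2.8992*j^2 - 4.962*j - 9.6408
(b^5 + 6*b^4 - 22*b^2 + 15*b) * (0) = 0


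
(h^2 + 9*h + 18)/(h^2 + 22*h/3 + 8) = 3*(h + 3)/(3*h + 4)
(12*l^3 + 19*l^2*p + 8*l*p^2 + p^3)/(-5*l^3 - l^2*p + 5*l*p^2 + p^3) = (12*l^2 + 7*l*p + p^2)/(-5*l^2 + 4*l*p + p^2)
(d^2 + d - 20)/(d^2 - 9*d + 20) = (d + 5)/(d - 5)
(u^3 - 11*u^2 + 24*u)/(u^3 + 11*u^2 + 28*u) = (u^2 - 11*u + 24)/(u^2 + 11*u + 28)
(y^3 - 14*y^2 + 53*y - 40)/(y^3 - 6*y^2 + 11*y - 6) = (y^2 - 13*y + 40)/(y^2 - 5*y + 6)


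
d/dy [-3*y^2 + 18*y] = 18 - 6*y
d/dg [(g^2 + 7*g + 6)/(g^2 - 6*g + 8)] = (-13*g^2 + 4*g + 92)/(g^4 - 12*g^3 + 52*g^2 - 96*g + 64)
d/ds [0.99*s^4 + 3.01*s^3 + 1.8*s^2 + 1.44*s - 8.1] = 3.96*s^3 + 9.03*s^2 + 3.6*s + 1.44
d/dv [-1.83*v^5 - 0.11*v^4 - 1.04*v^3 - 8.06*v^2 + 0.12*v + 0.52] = -9.15*v^4 - 0.44*v^3 - 3.12*v^2 - 16.12*v + 0.12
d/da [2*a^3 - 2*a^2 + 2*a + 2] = 6*a^2 - 4*a + 2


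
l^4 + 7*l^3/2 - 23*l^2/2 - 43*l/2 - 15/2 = (l - 3)*(l + 1/2)*(l + 1)*(l + 5)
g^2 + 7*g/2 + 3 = (g + 3/2)*(g + 2)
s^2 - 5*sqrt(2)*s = s*(s - 5*sqrt(2))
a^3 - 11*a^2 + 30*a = a*(a - 6)*(a - 5)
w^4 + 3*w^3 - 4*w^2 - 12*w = w*(w - 2)*(w + 2)*(w + 3)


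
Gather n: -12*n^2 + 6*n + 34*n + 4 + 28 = -12*n^2 + 40*n + 32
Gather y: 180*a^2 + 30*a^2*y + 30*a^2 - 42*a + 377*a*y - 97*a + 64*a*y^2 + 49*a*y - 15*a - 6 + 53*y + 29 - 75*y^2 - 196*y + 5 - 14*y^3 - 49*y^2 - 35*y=210*a^2 - 154*a - 14*y^3 + y^2*(64*a - 124) + y*(30*a^2 + 426*a - 178) + 28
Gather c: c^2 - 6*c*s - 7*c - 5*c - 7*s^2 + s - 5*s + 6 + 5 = c^2 + c*(-6*s - 12) - 7*s^2 - 4*s + 11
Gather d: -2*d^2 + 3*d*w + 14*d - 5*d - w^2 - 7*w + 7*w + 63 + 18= -2*d^2 + d*(3*w + 9) - w^2 + 81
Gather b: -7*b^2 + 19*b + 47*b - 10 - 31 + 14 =-7*b^2 + 66*b - 27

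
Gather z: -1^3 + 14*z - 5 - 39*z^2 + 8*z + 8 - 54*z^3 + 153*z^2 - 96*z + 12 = -54*z^3 + 114*z^2 - 74*z + 14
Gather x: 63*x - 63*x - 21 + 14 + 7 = 0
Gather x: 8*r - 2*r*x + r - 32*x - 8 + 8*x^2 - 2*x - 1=9*r + 8*x^2 + x*(-2*r - 34) - 9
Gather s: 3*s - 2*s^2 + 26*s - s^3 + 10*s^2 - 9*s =-s^3 + 8*s^2 + 20*s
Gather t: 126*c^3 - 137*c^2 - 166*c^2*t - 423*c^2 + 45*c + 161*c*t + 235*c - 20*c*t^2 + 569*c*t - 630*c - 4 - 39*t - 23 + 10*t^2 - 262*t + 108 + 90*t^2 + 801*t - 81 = 126*c^3 - 560*c^2 - 350*c + t^2*(100 - 20*c) + t*(-166*c^2 + 730*c + 500)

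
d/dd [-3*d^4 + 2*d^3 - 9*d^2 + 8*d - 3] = -12*d^3 + 6*d^2 - 18*d + 8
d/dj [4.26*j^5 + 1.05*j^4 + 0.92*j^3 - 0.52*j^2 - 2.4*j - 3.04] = 21.3*j^4 + 4.2*j^3 + 2.76*j^2 - 1.04*j - 2.4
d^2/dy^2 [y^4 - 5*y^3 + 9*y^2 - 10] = 12*y^2 - 30*y + 18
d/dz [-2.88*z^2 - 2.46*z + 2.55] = -5.76*z - 2.46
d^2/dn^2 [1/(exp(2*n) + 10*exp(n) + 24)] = 2*(4*(exp(n) + 5)^2*exp(n) - (2*exp(n) + 5)*(exp(2*n) + 10*exp(n) + 24))*exp(n)/(exp(2*n) + 10*exp(n) + 24)^3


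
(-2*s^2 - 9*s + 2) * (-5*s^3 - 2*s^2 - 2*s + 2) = 10*s^5 + 49*s^4 + 12*s^3 + 10*s^2 - 22*s + 4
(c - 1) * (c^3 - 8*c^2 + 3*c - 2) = c^4 - 9*c^3 + 11*c^2 - 5*c + 2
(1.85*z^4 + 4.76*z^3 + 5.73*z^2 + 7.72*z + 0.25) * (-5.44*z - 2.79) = -10.064*z^5 - 31.0559*z^4 - 44.4516*z^3 - 57.9835*z^2 - 22.8988*z - 0.6975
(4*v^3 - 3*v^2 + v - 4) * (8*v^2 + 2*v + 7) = 32*v^5 - 16*v^4 + 30*v^3 - 51*v^2 - v - 28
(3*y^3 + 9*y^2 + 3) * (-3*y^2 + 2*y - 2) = -9*y^5 - 21*y^4 + 12*y^3 - 27*y^2 + 6*y - 6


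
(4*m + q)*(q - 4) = 4*m*q - 16*m + q^2 - 4*q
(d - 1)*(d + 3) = d^2 + 2*d - 3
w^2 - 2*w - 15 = (w - 5)*(w + 3)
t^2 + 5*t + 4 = (t + 1)*(t + 4)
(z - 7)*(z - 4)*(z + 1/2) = z^3 - 21*z^2/2 + 45*z/2 + 14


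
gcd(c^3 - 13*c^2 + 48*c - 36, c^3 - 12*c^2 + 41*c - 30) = c^2 - 7*c + 6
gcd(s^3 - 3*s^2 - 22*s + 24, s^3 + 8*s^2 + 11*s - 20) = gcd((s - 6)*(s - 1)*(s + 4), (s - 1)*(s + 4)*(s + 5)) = s^2 + 3*s - 4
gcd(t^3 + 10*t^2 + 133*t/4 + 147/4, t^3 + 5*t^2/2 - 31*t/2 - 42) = t^2 + 13*t/2 + 21/2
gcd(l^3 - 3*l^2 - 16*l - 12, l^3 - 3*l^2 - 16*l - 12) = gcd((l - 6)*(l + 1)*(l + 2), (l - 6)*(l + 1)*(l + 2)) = l^3 - 3*l^2 - 16*l - 12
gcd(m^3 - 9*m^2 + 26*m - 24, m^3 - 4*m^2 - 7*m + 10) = 1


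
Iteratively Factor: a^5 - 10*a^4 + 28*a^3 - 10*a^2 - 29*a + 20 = (a - 1)*(a^4 - 9*a^3 + 19*a^2 + 9*a - 20) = (a - 1)^2*(a^3 - 8*a^2 + 11*a + 20) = (a - 4)*(a - 1)^2*(a^2 - 4*a - 5) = (a - 4)*(a - 1)^2*(a + 1)*(a - 5)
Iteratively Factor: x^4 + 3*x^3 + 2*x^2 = (x + 2)*(x^3 + x^2) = x*(x + 2)*(x^2 + x) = x^2*(x + 2)*(x + 1)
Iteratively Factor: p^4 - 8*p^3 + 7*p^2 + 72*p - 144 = (p + 3)*(p^3 - 11*p^2 + 40*p - 48) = (p - 3)*(p + 3)*(p^2 - 8*p + 16) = (p - 4)*(p - 3)*(p + 3)*(p - 4)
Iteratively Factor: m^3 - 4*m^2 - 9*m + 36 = (m + 3)*(m^2 - 7*m + 12) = (m - 3)*(m + 3)*(m - 4)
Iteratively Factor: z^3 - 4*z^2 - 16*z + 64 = (z - 4)*(z^2 - 16) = (z - 4)^2*(z + 4)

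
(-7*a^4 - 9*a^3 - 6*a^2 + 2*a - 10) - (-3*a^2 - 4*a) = -7*a^4 - 9*a^3 - 3*a^2 + 6*a - 10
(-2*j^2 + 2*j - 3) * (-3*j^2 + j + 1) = 6*j^4 - 8*j^3 + 9*j^2 - j - 3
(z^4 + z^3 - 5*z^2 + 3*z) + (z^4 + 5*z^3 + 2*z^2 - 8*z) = 2*z^4 + 6*z^3 - 3*z^2 - 5*z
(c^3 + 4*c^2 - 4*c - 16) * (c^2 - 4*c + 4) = c^5 - 16*c^3 + 16*c^2 + 48*c - 64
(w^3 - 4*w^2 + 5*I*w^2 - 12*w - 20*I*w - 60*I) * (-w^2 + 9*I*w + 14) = -w^5 + 4*w^4 + 4*I*w^4 - 19*w^3 - 16*I*w^3 + 124*w^2 + 22*I*w^2 + 372*w - 280*I*w - 840*I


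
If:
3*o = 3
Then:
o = 1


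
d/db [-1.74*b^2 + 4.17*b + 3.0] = 4.17 - 3.48*b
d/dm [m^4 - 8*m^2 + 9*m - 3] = 4*m^3 - 16*m + 9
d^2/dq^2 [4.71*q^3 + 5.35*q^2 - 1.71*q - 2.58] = 28.26*q + 10.7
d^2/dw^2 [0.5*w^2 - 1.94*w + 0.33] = 1.00000000000000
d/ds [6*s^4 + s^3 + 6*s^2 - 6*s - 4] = 24*s^3 + 3*s^2 + 12*s - 6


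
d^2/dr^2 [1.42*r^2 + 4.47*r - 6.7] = 2.84000000000000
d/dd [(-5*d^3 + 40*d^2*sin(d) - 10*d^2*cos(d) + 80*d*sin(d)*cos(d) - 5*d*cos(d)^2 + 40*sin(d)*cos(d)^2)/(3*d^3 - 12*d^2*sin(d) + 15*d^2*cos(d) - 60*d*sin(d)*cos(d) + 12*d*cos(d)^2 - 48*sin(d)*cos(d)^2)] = 5*(-3*d^3*sin(d) + 4*d^3*cos(d) + 36*d^2*sin(d)^2 - 4*d^2*sin(d) + 20*d^2*cos(d)^2 - 3*d^2*cos(d) - 96*d*sin(d)^3 + 8*d*sin(2*d) + 16*d*cos(d)^3 - 96*sin(d)^2*cos(d) - 16*sin(d)*cos(d)^2)/(3*(d - 4*sin(d))^2*(d + 4*cos(d))^2)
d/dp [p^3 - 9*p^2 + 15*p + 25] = 3*p^2 - 18*p + 15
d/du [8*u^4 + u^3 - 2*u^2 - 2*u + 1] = 32*u^3 + 3*u^2 - 4*u - 2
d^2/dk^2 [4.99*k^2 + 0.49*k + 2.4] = 9.98000000000000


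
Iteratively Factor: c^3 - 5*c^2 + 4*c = (c - 1)*(c^2 - 4*c) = (c - 4)*(c - 1)*(c)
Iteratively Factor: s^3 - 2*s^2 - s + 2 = (s - 2)*(s^2 - 1) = (s - 2)*(s + 1)*(s - 1)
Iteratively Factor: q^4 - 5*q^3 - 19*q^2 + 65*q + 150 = (q + 2)*(q^3 - 7*q^2 - 5*q + 75) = (q - 5)*(q + 2)*(q^2 - 2*q - 15) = (q - 5)*(q + 2)*(q + 3)*(q - 5)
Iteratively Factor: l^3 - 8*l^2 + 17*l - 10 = (l - 1)*(l^2 - 7*l + 10) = (l - 2)*(l - 1)*(l - 5)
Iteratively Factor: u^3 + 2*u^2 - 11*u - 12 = (u - 3)*(u^2 + 5*u + 4) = (u - 3)*(u + 4)*(u + 1)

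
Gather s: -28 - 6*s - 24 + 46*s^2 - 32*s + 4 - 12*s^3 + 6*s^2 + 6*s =-12*s^3 + 52*s^2 - 32*s - 48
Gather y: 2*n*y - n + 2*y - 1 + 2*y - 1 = -n + y*(2*n + 4) - 2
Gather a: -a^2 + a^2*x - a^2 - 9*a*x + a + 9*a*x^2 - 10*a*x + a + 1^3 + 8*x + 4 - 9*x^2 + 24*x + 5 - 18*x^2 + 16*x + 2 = a^2*(x - 2) + a*(9*x^2 - 19*x + 2) - 27*x^2 + 48*x + 12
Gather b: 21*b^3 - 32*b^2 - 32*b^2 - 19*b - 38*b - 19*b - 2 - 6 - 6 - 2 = 21*b^3 - 64*b^2 - 76*b - 16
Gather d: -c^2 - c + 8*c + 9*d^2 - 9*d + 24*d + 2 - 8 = -c^2 + 7*c + 9*d^2 + 15*d - 6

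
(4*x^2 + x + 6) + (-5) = 4*x^2 + x + 1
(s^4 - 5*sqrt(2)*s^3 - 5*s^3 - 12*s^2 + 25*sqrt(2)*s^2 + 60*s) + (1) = s^4 - 5*sqrt(2)*s^3 - 5*s^3 - 12*s^2 + 25*sqrt(2)*s^2 + 60*s + 1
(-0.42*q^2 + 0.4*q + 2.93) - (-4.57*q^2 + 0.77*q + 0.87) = 4.15*q^2 - 0.37*q + 2.06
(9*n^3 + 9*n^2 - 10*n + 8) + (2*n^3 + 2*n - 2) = 11*n^3 + 9*n^2 - 8*n + 6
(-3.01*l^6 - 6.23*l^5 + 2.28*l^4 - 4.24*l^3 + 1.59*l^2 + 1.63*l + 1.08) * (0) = 0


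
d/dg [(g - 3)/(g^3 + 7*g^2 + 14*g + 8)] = (g^3 + 7*g^2 + 14*g - (g - 3)*(3*g^2 + 14*g + 14) + 8)/(g^3 + 7*g^2 + 14*g + 8)^2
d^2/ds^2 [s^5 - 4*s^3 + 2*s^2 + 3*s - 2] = 20*s^3 - 24*s + 4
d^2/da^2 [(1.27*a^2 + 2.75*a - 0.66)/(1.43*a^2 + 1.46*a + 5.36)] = (5.943938*a^3 - 66.50358*a^2 - 134.736888*a + 37.236208)/(2.924207*a^6 + 8.956662*a^5 + 42.026556*a^4 + 70.255784*a^3 + 157.526112*a^2 + 125.835648*a + 153.990656)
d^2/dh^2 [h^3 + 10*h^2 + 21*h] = 6*h + 20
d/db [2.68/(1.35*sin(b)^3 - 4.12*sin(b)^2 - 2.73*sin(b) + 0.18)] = (-10.854*sin(b)^2 + 22.0832*sin(b) + 7.3164)*cos(b)/(1.35*sin(b)^3 - 4.12*sin(b)^2 - 2.73*sin(b) + 0.18)^2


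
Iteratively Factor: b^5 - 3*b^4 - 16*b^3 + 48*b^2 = (b + 4)*(b^4 - 7*b^3 + 12*b^2) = (b - 4)*(b + 4)*(b^3 - 3*b^2) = b*(b - 4)*(b + 4)*(b^2 - 3*b) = b*(b - 4)*(b - 3)*(b + 4)*(b)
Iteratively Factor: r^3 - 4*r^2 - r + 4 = (r - 4)*(r^2 - 1) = (r - 4)*(r - 1)*(r + 1)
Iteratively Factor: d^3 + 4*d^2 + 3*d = (d)*(d^2 + 4*d + 3) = d*(d + 1)*(d + 3)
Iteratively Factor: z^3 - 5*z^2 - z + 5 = (z + 1)*(z^2 - 6*z + 5) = (z - 5)*(z + 1)*(z - 1)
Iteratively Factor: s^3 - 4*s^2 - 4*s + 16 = (s + 2)*(s^2 - 6*s + 8) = (s - 2)*(s + 2)*(s - 4)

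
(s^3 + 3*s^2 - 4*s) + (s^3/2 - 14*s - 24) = 3*s^3/2 + 3*s^2 - 18*s - 24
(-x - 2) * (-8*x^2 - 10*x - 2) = 8*x^3 + 26*x^2 + 22*x + 4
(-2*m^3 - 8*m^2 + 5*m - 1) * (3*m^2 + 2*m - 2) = -6*m^5 - 28*m^4 + 3*m^3 + 23*m^2 - 12*m + 2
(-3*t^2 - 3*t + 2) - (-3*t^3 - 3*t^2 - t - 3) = 3*t^3 - 2*t + 5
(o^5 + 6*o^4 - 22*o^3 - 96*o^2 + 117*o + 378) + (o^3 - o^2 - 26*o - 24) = o^5 + 6*o^4 - 21*o^3 - 97*o^2 + 91*o + 354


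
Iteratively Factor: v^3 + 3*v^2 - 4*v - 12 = (v + 2)*(v^2 + v - 6) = (v - 2)*(v + 2)*(v + 3)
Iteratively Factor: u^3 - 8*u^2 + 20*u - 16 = (u - 2)*(u^2 - 6*u + 8) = (u - 2)^2*(u - 4)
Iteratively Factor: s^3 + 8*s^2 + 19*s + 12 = (s + 3)*(s^2 + 5*s + 4) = (s + 1)*(s + 3)*(s + 4)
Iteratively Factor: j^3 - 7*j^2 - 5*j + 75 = (j - 5)*(j^2 - 2*j - 15) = (j - 5)*(j + 3)*(j - 5)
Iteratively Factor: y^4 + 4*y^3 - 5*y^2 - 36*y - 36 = (y + 2)*(y^3 + 2*y^2 - 9*y - 18) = (y - 3)*(y + 2)*(y^2 + 5*y + 6) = (y - 3)*(y + 2)^2*(y + 3)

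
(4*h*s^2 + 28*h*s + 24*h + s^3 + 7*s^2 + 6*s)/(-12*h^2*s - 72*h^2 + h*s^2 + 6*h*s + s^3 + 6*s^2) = (s + 1)/(-3*h + s)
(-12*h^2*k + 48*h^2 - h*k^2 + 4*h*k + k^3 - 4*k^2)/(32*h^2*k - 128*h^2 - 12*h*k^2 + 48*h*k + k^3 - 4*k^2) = (-3*h - k)/(8*h - k)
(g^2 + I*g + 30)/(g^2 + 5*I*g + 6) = (g - 5*I)/(g - I)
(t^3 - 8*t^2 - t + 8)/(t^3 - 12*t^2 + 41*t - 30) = (t^2 - 7*t - 8)/(t^2 - 11*t + 30)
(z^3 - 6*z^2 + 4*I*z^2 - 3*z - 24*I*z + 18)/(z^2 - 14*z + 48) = (z^2 + 4*I*z - 3)/(z - 8)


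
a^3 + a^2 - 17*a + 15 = (a - 3)*(a - 1)*(a + 5)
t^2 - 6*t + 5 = (t - 5)*(t - 1)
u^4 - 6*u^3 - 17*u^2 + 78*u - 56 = (u - 7)*(u - 2)*(u - 1)*(u + 4)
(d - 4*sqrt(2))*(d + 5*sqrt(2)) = d^2 + sqrt(2)*d - 40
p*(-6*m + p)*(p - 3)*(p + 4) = -6*m*p^3 - 6*m*p^2 + 72*m*p + p^4 + p^3 - 12*p^2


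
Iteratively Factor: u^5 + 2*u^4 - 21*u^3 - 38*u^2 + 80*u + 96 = (u - 2)*(u^4 + 4*u^3 - 13*u^2 - 64*u - 48) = (u - 4)*(u - 2)*(u^3 + 8*u^2 + 19*u + 12) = (u - 4)*(u - 2)*(u + 4)*(u^2 + 4*u + 3) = (u - 4)*(u - 2)*(u + 1)*(u + 4)*(u + 3)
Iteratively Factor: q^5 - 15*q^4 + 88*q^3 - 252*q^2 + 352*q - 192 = (q - 2)*(q^4 - 13*q^3 + 62*q^2 - 128*q + 96) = (q - 2)^2*(q^3 - 11*q^2 + 40*q - 48) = (q - 4)*(q - 2)^2*(q^2 - 7*q + 12) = (q - 4)*(q - 3)*(q - 2)^2*(q - 4)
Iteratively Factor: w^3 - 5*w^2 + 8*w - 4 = (w - 2)*(w^2 - 3*w + 2) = (w - 2)*(w - 1)*(w - 2)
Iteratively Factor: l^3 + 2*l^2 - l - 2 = (l + 2)*(l^2 - 1) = (l - 1)*(l + 2)*(l + 1)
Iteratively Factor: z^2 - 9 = (z + 3)*(z - 3)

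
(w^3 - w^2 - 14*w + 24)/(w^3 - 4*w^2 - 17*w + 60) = (w - 2)/(w - 5)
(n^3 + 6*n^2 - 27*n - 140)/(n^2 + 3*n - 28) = (n^2 - n - 20)/(n - 4)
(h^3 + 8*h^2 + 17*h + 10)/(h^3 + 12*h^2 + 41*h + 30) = (h + 2)/(h + 6)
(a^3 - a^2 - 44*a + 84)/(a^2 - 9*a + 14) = (a^2 + a - 42)/(a - 7)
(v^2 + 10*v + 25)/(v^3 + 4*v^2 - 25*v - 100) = (v + 5)/(v^2 - v - 20)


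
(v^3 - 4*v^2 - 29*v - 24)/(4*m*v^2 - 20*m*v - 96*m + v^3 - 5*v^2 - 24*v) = (v + 1)/(4*m + v)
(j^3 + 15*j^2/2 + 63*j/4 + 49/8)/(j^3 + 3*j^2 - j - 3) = (8*j^3 + 60*j^2 + 126*j + 49)/(8*(j^3 + 3*j^2 - j - 3))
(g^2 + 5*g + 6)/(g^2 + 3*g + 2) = (g + 3)/(g + 1)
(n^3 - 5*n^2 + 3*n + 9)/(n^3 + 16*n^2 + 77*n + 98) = (n^3 - 5*n^2 + 3*n + 9)/(n^3 + 16*n^2 + 77*n + 98)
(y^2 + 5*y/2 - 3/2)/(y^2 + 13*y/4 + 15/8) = 4*(2*y^2 + 5*y - 3)/(8*y^2 + 26*y + 15)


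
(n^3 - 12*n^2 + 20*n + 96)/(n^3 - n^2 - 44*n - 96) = (n^2 - 4*n - 12)/(n^2 + 7*n + 12)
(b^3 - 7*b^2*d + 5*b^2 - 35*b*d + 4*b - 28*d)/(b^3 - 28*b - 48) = (b^2 - 7*b*d + b - 7*d)/(b^2 - 4*b - 12)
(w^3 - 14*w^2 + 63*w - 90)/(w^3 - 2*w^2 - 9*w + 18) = (w^2 - 11*w + 30)/(w^2 + w - 6)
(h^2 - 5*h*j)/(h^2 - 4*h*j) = (h - 5*j)/(h - 4*j)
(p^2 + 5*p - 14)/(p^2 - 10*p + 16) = (p + 7)/(p - 8)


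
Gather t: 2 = 2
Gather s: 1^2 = 1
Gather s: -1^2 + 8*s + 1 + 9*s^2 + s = 9*s^2 + 9*s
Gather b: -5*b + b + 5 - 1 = 4 - 4*b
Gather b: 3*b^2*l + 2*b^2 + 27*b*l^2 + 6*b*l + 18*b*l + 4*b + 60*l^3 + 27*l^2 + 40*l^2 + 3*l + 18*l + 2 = b^2*(3*l + 2) + b*(27*l^2 + 24*l + 4) + 60*l^3 + 67*l^2 + 21*l + 2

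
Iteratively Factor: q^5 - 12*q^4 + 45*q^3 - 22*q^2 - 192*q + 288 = (q - 4)*(q^4 - 8*q^3 + 13*q^2 + 30*q - 72) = (q - 4)*(q - 3)*(q^3 - 5*q^2 - 2*q + 24) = (q - 4)*(q - 3)*(q + 2)*(q^2 - 7*q + 12) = (q - 4)*(q - 3)^2*(q + 2)*(q - 4)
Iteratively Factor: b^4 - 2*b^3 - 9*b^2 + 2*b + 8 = (b - 1)*(b^3 - b^2 - 10*b - 8) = (b - 1)*(b + 1)*(b^2 - 2*b - 8) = (b - 4)*(b - 1)*(b + 1)*(b + 2)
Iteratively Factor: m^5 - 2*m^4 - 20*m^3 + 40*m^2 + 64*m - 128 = (m + 4)*(m^4 - 6*m^3 + 4*m^2 + 24*m - 32) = (m + 2)*(m + 4)*(m^3 - 8*m^2 + 20*m - 16) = (m - 4)*(m + 2)*(m + 4)*(m^2 - 4*m + 4) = (m - 4)*(m - 2)*(m + 2)*(m + 4)*(m - 2)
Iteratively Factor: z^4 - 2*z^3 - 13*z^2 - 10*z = (z + 2)*(z^3 - 4*z^2 - 5*z) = (z - 5)*(z + 2)*(z^2 + z) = (z - 5)*(z + 1)*(z + 2)*(z)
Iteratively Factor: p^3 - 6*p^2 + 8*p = (p - 4)*(p^2 - 2*p) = (p - 4)*(p - 2)*(p)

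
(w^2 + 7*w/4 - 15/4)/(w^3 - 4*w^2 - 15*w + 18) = (w - 5/4)/(w^2 - 7*w + 6)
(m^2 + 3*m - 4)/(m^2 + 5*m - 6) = (m + 4)/(m + 6)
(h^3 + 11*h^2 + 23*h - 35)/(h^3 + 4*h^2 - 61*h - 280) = (h - 1)/(h - 8)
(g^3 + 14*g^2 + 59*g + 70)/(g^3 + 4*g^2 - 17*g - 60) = (g^2 + 9*g + 14)/(g^2 - g - 12)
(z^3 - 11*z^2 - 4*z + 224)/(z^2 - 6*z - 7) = (z^2 - 4*z - 32)/(z + 1)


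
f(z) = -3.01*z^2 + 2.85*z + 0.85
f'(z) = 2.85 - 6.02*z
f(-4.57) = -75.04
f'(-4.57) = 30.36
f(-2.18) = -19.67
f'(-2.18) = 15.97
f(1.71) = -3.08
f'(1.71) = -7.44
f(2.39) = -9.53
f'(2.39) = -11.54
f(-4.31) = -67.35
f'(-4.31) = 28.80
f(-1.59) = -11.29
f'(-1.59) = 12.42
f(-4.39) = -69.67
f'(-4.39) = 29.28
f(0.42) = 1.52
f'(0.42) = 0.32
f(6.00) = -90.41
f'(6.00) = -33.27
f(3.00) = -17.69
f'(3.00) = -15.21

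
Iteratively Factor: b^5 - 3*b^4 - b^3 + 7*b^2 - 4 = (b - 2)*(b^4 - b^3 - 3*b^2 + b + 2) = (b - 2)*(b - 1)*(b^3 - 3*b - 2) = (b - 2)^2*(b - 1)*(b^2 + 2*b + 1) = (b - 2)^2*(b - 1)*(b + 1)*(b + 1)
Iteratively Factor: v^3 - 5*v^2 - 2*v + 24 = (v + 2)*(v^2 - 7*v + 12) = (v - 4)*(v + 2)*(v - 3)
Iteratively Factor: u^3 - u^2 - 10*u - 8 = (u - 4)*(u^2 + 3*u + 2) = (u - 4)*(u + 2)*(u + 1)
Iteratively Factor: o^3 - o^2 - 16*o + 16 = (o - 4)*(o^2 + 3*o - 4) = (o - 4)*(o - 1)*(o + 4)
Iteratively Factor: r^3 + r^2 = (r + 1)*(r^2) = r*(r + 1)*(r)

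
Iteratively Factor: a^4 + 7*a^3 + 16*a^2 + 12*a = (a)*(a^3 + 7*a^2 + 16*a + 12) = a*(a + 2)*(a^2 + 5*a + 6) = a*(a + 2)^2*(a + 3)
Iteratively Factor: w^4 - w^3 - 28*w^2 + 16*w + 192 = (w - 4)*(w^3 + 3*w^2 - 16*w - 48) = (w - 4)*(w + 4)*(w^2 - w - 12) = (w - 4)^2*(w + 4)*(w + 3)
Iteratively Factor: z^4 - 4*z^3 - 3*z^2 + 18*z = (z - 3)*(z^3 - z^2 - 6*z) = (z - 3)^2*(z^2 + 2*z) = z*(z - 3)^2*(z + 2)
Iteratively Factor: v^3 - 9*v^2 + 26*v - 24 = (v - 3)*(v^2 - 6*v + 8) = (v - 4)*(v - 3)*(v - 2)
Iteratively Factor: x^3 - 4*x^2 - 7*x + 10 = (x - 5)*(x^2 + x - 2) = (x - 5)*(x + 2)*(x - 1)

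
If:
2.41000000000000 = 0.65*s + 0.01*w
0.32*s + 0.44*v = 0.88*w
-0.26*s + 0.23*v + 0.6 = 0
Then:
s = 3.68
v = 1.55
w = 2.11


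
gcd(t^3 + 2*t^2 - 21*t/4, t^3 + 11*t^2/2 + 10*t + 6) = 1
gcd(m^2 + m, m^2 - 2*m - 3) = m + 1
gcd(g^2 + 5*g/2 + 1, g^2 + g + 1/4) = g + 1/2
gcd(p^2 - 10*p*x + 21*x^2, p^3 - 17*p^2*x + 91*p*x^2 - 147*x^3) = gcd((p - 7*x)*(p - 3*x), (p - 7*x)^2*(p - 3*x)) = p^2 - 10*p*x + 21*x^2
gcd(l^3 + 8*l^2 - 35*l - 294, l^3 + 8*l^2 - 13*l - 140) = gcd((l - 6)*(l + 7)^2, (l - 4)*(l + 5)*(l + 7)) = l + 7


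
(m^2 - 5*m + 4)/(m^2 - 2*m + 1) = (m - 4)/(m - 1)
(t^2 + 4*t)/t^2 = (t + 4)/t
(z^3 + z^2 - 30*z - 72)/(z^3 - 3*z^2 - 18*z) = (z + 4)/z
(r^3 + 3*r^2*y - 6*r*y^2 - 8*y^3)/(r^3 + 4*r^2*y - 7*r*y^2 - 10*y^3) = (r + 4*y)/(r + 5*y)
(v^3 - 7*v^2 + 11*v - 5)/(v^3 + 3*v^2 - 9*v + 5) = (v - 5)/(v + 5)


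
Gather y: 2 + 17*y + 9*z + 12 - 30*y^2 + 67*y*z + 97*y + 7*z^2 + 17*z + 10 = -30*y^2 + y*(67*z + 114) + 7*z^2 + 26*z + 24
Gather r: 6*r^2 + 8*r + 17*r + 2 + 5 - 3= 6*r^2 + 25*r + 4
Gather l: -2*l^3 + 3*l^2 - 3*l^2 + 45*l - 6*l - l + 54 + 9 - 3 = -2*l^3 + 38*l + 60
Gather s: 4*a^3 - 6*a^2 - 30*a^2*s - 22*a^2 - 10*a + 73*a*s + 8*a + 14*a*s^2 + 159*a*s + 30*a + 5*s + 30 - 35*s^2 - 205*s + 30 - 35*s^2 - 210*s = 4*a^3 - 28*a^2 + 28*a + s^2*(14*a - 70) + s*(-30*a^2 + 232*a - 410) + 60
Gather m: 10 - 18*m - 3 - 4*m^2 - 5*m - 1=-4*m^2 - 23*m + 6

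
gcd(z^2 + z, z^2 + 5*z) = z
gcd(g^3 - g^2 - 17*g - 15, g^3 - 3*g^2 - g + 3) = g + 1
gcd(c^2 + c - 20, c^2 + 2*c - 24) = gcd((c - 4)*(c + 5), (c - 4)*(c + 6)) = c - 4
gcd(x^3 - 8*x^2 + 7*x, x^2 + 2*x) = x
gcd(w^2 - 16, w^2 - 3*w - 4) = w - 4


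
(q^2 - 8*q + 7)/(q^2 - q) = (q - 7)/q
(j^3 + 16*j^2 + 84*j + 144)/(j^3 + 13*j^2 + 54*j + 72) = (j + 6)/(j + 3)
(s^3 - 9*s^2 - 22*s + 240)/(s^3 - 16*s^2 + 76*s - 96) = (s + 5)/(s - 2)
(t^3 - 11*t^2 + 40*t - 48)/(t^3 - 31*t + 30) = (t^3 - 11*t^2 + 40*t - 48)/(t^3 - 31*t + 30)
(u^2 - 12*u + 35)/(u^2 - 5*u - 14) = (u - 5)/(u + 2)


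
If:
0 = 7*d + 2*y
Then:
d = -2*y/7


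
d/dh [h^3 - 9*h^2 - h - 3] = 3*h^2 - 18*h - 1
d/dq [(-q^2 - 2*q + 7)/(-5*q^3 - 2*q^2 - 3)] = (-q*(15*q + 4)*(q^2 + 2*q - 7) + 2*(q + 1)*(5*q^3 + 2*q^2 + 3))/(5*q^3 + 2*q^2 + 3)^2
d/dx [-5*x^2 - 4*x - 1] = -10*x - 4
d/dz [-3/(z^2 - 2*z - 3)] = 6*(z - 1)/(-z^2 + 2*z + 3)^2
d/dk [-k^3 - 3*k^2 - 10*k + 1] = -3*k^2 - 6*k - 10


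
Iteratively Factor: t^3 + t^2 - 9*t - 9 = (t - 3)*(t^2 + 4*t + 3) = (t - 3)*(t + 3)*(t + 1)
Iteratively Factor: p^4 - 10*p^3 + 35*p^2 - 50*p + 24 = (p - 2)*(p^3 - 8*p^2 + 19*p - 12) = (p - 3)*(p - 2)*(p^2 - 5*p + 4) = (p - 3)*(p - 2)*(p - 1)*(p - 4)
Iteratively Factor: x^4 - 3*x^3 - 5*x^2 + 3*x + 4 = (x + 1)*(x^3 - 4*x^2 - x + 4) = (x - 4)*(x + 1)*(x^2 - 1) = (x - 4)*(x + 1)^2*(x - 1)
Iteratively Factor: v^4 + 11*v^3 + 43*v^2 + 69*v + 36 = (v + 3)*(v^3 + 8*v^2 + 19*v + 12) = (v + 3)^2*(v^2 + 5*v + 4) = (v + 3)^2*(v + 4)*(v + 1)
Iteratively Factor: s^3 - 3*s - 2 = (s - 2)*(s^2 + 2*s + 1) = (s - 2)*(s + 1)*(s + 1)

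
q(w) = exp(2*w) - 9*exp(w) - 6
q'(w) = 2*exp(2*w) - 9*exp(w)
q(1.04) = -23.46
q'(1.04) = -9.45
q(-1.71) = -7.60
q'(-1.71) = -1.56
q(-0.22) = -12.58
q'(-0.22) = -5.93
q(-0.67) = -10.34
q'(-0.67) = -4.08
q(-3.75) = -6.21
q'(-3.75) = -0.21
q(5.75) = 95882.06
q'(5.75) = 194603.83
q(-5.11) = -6.05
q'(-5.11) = -0.05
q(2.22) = -4.09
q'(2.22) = 86.68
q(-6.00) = -6.02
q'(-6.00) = -0.02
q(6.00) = 159117.93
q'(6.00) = 321878.72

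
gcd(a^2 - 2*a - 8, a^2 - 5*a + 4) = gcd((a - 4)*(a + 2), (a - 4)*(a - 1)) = a - 4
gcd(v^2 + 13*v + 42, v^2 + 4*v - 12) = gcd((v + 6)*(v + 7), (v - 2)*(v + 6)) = v + 6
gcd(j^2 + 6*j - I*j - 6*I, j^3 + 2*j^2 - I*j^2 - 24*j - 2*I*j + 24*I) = j^2 + j*(6 - I) - 6*I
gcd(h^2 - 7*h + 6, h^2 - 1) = h - 1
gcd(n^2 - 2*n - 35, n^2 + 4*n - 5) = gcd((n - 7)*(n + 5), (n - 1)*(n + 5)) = n + 5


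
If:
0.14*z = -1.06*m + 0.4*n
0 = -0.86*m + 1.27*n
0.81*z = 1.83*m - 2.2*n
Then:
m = 0.00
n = 0.00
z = 0.00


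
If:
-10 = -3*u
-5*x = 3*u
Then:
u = 10/3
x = -2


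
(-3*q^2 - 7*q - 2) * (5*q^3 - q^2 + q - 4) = -15*q^5 - 32*q^4 - 6*q^3 + 7*q^2 + 26*q + 8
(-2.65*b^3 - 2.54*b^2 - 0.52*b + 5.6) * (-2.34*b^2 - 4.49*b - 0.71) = 6.201*b^5 + 17.8421*b^4 + 14.5029*b^3 - 8.9658*b^2 - 24.7748*b - 3.976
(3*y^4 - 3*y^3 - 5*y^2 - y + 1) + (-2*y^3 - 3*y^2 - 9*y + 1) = 3*y^4 - 5*y^3 - 8*y^2 - 10*y + 2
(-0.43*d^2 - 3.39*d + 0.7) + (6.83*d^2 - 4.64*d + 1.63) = 6.4*d^2 - 8.03*d + 2.33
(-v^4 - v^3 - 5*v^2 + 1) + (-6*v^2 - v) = -v^4 - v^3 - 11*v^2 - v + 1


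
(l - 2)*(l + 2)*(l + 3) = l^3 + 3*l^2 - 4*l - 12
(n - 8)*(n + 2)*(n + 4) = n^3 - 2*n^2 - 40*n - 64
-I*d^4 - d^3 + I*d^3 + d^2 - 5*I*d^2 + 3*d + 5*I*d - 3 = (d - 1)*(d - 3*I)*(d + I)*(-I*d + 1)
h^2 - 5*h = h*(h - 5)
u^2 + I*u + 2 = (u - I)*(u + 2*I)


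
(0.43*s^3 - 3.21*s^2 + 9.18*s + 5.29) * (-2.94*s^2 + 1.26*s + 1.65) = -1.2642*s^5 + 9.9792*s^4 - 30.3243*s^3 - 9.2823*s^2 + 21.8124*s + 8.7285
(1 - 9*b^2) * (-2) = 18*b^2 - 2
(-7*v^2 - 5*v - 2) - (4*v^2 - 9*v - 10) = -11*v^2 + 4*v + 8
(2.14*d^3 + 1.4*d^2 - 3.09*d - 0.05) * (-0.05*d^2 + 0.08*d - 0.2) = -0.107*d^5 + 0.1012*d^4 - 0.1615*d^3 - 0.5247*d^2 + 0.614*d + 0.01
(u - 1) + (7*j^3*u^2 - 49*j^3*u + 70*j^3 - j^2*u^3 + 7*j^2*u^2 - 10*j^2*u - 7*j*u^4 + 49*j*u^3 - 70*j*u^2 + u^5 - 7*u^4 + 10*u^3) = 7*j^3*u^2 - 49*j^3*u + 70*j^3 - j^2*u^3 + 7*j^2*u^2 - 10*j^2*u - 7*j*u^4 + 49*j*u^3 - 70*j*u^2 + u^5 - 7*u^4 + 10*u^3 + u - 1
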